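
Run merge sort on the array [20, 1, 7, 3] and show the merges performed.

Divide and conquer:
  Merge [20] + [1] -> [1, 20]
  Merge [7] + [3] -> [3, 7]
  Merge [1, 20] + [3, 7] -> [1, 3, 7, 20]


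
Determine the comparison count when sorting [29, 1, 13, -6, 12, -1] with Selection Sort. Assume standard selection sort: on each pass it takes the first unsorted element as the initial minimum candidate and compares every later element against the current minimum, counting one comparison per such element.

Pass 1: scan indices 1..5 for the minimum = 5 comparison(s); min is -6, place at index 0 -> [-6, 1, 13, 29, 12, -1]
Pass 2: scan indices 2..5 for the minimum = 4 comparison(s); min is -1, place at index 1 -> [-6, -1, 13, 29, 12, 1]
Pass 3: scan indices 3..5 for the minimum = 3 comparison(s); min is 1, place at index 2 -> [-6, -1, 1, 29, 12, 13]
Pass 4: scan indices 4..5 for the minimum = 2 comparison(s); min is 12, place at index 3 -> [-6, -1, 1, 12, 29, 13]
Pass 5: scan indices 5..5 for the minimum = 1 comparison(s); min is 13, place at index 4 -> [-6, -1, 1, 12, 13, 29]
Selection sort always scans the whole unsorted suffix, so the count is (n-1) + (n-2) + ... + 1 = n(n-1)/2 = 6*5/2 = 15 regardless of the input order.
Total comparisons: 5 + 4 + 3 + 2 + 1 = 15


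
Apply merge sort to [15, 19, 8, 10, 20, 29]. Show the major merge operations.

Divide and conquer:
  Merge [19] + [8] -> [8, 19]
  Merge [15] + [8, 19] -> [8, 15, 19]
  Merge [20] + [29] -> [20, 29]
  Merge [10] + [20, 29] -> [10, 20, 29]
  Merge [8, 15, 19] + [10, 20, 29] -> [8, 10, 15, 19, 20, 29]


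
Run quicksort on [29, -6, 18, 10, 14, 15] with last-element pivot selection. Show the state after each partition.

Partition 1: pivot=15 at index 3 -> [-6, 10, 14, 15, 18, 29]
Partition 2: pivot=14 at index 2 -> [-6, 10, 14, 15, 18, 29]
Partition 3: pivot=10 at index 1 -> [-6, 10, 14, 15, 18, 29]
Partition 4: pivot=29 at index 5 -> [-6, 10, 14, 15, 18, 29]


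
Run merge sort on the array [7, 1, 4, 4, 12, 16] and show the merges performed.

Divide and conquer:
  Merge [1] + [4] -> [1, 4]
  Merge [7] + [1, 4] -> [1, 4, 7]
  Merge [12] + [16] -> [12, 16]
  Merge [4] + [12, 16] -> [4, 12, 16]
  Merge [1, 4, 7] + [4, 12, 16] -> [1, 4, 4, 7, 12, 16]


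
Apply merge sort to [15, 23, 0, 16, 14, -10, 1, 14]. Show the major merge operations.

Divide and conquer:
  Merge [15] + [23] -> [15, 23]
  Merge [0] + [16] -> [0, 16]
  Merge [15, 23] + [0, 16] -> [0, 15, 16, 23]
  Merge [14] + [-10] -> [-10, 14]
  Merge [1] + [14] -> [1, 14]
  Merge [-10, 14] + [1, 14] -> [-10, 1, 14, 14]
  Merge [0, 15, 16, 23] + [-10, 1, 14, 14] -> [-10, 0, 1, 14, 14, 15, 16, 23]


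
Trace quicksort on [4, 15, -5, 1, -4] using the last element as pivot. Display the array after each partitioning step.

Partition 1: pivot=-4 at index 1 -> [-5, -4, 4, 1, 15]
Partition 2: pivot=15 at index 4 -> [-5, -4, 4, 1, 15]
Partition 3: pivot=1 at index 2 -> [-5, -4, 1, 4, 15]


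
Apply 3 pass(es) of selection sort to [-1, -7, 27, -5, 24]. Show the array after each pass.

Pass 1: Select minimum -7 at index 1, swap -> [-7, -1, 27, -5, 24]
Pass 2: Select minimum -5 at index 3, swap -> [-7, -5, 27, -1, 24]
Pass 3: Select minimum -1 at index 3, swap -> [-7, -5, -1, 27, 24]


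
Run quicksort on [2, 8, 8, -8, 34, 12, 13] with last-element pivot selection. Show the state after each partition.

Partition 1: pivot=13 at index 5 -> [2, 8, 8, -8, 12, 13, 34]
Partition 2: pivot=12 at index 4 -> [2, 8, 8, -8, 12, 13, 34]
Partition 3: pivot=-8 at index 0 -> [-8, 8, 8, 2, 12, 13, 34]
Partition 4: pivot=2 at index 1 -> [-8, 2, 8, 8, 12, 13, 34]
Partition 5: pivot=8 at index 3 -> [-8, 2, 8, 8, 12, 13, 34]


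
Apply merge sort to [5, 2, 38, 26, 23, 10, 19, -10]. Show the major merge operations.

Divide and conquer:
  Merge [5] + [2] -> [2, 5]
  Merge [38] + [26] -> [26, 38]
  Merge [2, 5] + [26, 38] -> [2, 5, 26, 38]
  Merge [23] + [10] -> [10, 23]
  Merge [19] + [-10] -> [-10, 19]
  Merge [10, 23] + [-10, 19] -> [-10, 10, 19, 23]
  Merge [2, 5, 26, 38] + [-10, 10, 19, 23] -> [-10, 2, 5, 10, 19, 23, 26, 38]


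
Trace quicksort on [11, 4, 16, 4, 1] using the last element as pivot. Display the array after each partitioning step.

Partition 1: pivot=1 at index 0 -> [1, 4, 16, 4, 11]
Partition 2: pivot=11 at index 3 -> [1, 4, 4, 11, 16]
Partition 3: pivot=4 at index 2 -> [1, 4, 4, 11, 16]


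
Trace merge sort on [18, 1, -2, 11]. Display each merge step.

Divide and conquer:
  Merge [18] + [1] -> [1, 18]
  Merge [-2] + [11] -> [-2, 11]
  Merge [1, 18] + [-2, 11] -> [-2, 1, 11, 18]


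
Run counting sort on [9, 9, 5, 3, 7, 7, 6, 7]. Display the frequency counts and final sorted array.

Count array: [0, 0, 0, 1, 0, 1, 1, 3, 0, 2]
(count[i] = number of elements equal to i)
Cumulative count: [0, 0, 0, 1, 1, 2, 3, 6, 6, 8]
Sorted: [3, 5, 6, 7, 7, 7, 9, 9]


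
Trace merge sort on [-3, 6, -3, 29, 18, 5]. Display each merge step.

Divide and conquer:
  Merge [6] + [-3] -> [-3, 6]
  Merge [-3] + [-3, 6] -> [-3, -3, 6]
  Merge [18] + [5] -> [5, 18]
  Merge [29] + [5, 18] -> [5, 18, 29]
  Merge [-3, -3, 6] + [5, 18, 29] -> [-3, -3, 5, 6, 18, 29]


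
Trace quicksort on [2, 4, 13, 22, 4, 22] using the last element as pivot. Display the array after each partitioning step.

Partition 1: pivot=22 at index 5 -> [2, 4, 13, 22, 4, 22]
Partition 2: pivot=4 at index 2 -> [2, 4, 4, 22, 13, 22]
Partition 3: pivot=4 at index 1 -> [2, 4, 4, 22, 13, 22]
Partition 4: pivot=13 at index 3 -> [2, 4, 4, 13, 22, 22]


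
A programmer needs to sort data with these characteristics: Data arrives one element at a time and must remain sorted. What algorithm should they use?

Best choice: Insertion sort
Reason: Insertion sort naturally handles online/streaming input by inserting each new element into sorted position


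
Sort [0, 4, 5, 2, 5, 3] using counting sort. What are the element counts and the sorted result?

Count array: [1, 0, 1, 1, 1, 2]
(count[i] = number of elements equal to i)
Cumulative count: [1, 1, 2, 3, 4, 6]
Sorted: [0, 2, 3, 4, 5, 5]


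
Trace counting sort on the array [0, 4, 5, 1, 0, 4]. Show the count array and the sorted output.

Count array: [2, 1, 0, 0, 2, 1]
(count[i] = number of elements equal to i)
Cumulative count: [2, 3, 3, 3, 5, 6]
Sorted: [0, 0, 1, 4, 4, 5]


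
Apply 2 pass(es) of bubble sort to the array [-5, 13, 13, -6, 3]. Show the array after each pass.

After pass 1: [-5, 13, -6, 3, 13] (2 swaps)
After pass 2: [-5, -6, 3, 13, 13] (2 swaps)
Total swaps: 4


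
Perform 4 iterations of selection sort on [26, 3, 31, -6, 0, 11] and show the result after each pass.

Pass 1: Select minimum -6 at index 3, swap -> [-6, 3, 31, 26, 0, 11]
Pass 2: Select minimum 0 at index 4, swap -> [-6, 0, 31, 26, 3, 11]
Pass 3: Select minimum 3 at index 4, swap -> [-6, 0, 3, 26, 31, 11]
Pass 4: Select minimum 11 at index 5, swap -> [-6, 0, 3, 11, 31, 26]


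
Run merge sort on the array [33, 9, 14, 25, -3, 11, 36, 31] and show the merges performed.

Divide and conquer:
  Merge [33] + [9] -> [9, 33]
  Merge [14] + [25] -> [14, 25]
  Merge [9, 33] + [14, 25] -> [9, 14, 25, 33]
  Merge [-3] + [11] -> [-3, 11]
  Merge [36] + [31] -> [31, 36]
  Merge [-3, 11] + [31, 36] -> [-3, 11, 31, 36]
  Merge [9, 14, 25, 33] + [-3, 11, 31, 36] -> [-3, 9, 11, 14, 25, 31, 33, 36]


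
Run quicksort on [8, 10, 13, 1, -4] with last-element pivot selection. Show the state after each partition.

Partition 1: pivot=-4 at index 0 -> [-4, 10, 13, 1, 8]
Partition 2: pivot=8 at index 2 -> [-4, 1, 8, 10, 13]
Partition 3: pivot=13 at index 4 -> [-4, 1, 8, 10, 13]


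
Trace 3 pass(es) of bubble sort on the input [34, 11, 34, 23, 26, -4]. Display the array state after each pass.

After pass 1: [11, 34, 23, 26, -4, 34] (4 swaps)
After pass 2: [11, 23, 26, -4, 34, 34] (3 swaps)
After pass 3: [11, 23, -4, 26, 34, 34] (1 swaps)
Total swaps: 8


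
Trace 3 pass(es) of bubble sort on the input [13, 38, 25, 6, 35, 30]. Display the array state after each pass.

After pass 1: [13, 25, 6, 35, 30, 38] (4 swaps)
After pass 2: [13, 6, 25, 30, 35, 38] (2 swaps)
After pass 3: [6, 13, 25, 30, 35, 38] (1 swaps)
Total swaps: 7


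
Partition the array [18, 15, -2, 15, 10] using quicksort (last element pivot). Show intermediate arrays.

Partition 1: pivot=10 at index 1 -> [-2, 10, 18, 15, 15]
Partition 2: pivot=15 at index 3 -> [-2, 10, 15, 15, 18]


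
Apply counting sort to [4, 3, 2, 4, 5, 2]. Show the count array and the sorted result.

Count array: [0, 0, 2, 1, 2, 1]
(count[i] = number of elements equal to i)
Cumulative count: [0, 0, 2, 3, 5, 6]
Sorted: [2, 2, 3, 4, 4, 5]


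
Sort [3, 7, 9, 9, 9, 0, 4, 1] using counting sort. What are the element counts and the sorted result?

Count array: [1, 1, 0, 1, 1, 0, 0, 1, 0, 3]
(count[i] = number of elements equal to i)
Cumulative count: [1, 2, 2, 3, 4, 4, 4, 5, 5, 8]
Sorted: [0, 1, 3, 4, 7, 9, 9, 9]


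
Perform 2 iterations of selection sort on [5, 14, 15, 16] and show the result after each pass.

Pass 1: Select minimum 5 at index 0, swap -> [5, 14, 15, 16]
Pass 2: Select minimum 14 at index 1, swap -> [5, 14, 15, 16]


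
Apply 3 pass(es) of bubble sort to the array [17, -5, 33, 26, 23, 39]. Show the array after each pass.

After pass 1: [-5, 17, 26, 23, 33, 39] (3 swaps)
After pass 2: [-5, 17, 23, 26, 33, 39] (1 swaps)
After pass 3: [-5, 17, 23, 26, 33, 39] (0 swaps)
Total swaps: 4


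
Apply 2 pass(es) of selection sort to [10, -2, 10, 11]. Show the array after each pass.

Pass 1: Select minimum -2 at index 1, swap -> [-2, 10, 10, 11]
Pass 2: Select minimum 10 at index 1, swap -> [-2, 10, 10, 11]


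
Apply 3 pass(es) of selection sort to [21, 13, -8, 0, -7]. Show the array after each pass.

Pass 1: Select minimum -8 at index 2, swap -> [-8, 13, 21, 0, -7]
Pass 2: Select minimum -7 at index 4, swap -> [-8, -7, 21, 0, 13]
Pass 3: Select minimum 0 at index 3, swap -> [-8, -7, 0, 21, 13]


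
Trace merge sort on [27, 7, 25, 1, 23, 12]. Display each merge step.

Divide and conquer:
  Merge [7] + [25] -> [7, 25]
  Merge [27] + [7, 25] -> [7, 25, 27]
  Merge [23] + [12] -> [12, 23]
  Merge [1] + [12, 23] -> [1, 12, 23]
  Merge [7, 25, 27] + [1, 12, 23] -> [1, 7, 12, 23, 25, 27]


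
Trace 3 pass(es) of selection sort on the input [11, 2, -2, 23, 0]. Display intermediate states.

Pass 1: Select minimum -2 at index 2, swap -> [-2, 2, 11, 23, 0]
Pass 2: Select minimum 0 at index 4, swap -> [-2, 0, 11, 23, 2]
Pass 3: Select minimum 2 at index 4, swap -> [-2, 0, 2, 23, 11]


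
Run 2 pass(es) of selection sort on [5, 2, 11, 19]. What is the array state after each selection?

Pass 1: Select minimum 2 at index 1, swap -> [2, 5, 11, 19]
Pass 2: Select minimum 5 at index 1, swap -> [2, 5, 11, 19]


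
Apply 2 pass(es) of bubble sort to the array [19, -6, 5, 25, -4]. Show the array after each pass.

After pass 1: [-6, 5, 19, -4, 25] (3 swaps)
After pass 2: [-6, 5, -4, 19, 25] (1 swaps)
Total swaps: 4


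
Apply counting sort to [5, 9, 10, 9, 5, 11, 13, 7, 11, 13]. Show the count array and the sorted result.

Count array: [0, 0, 0, 0, 0, 2, 0, 1, 0, 2, 1, 2, 0, 2]
(count[i] = number of elements equal to i)
Cumulative count: [0, 0, 0, 0, 0, 2, 2, 3, 3, 5, 6, 8, 8, 10]
Sorted: [5, 5, 7, 9, 9, 10, 11, 11, 13, 13]


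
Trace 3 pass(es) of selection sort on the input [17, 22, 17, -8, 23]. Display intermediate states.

Pass 1: Select minimum -8 at index 3, swap -> [-8, 22, 17, 17, 23]
Pass 2: Select minimum 17 at index 2, swap -> [-8, 17, 22, 17, 23]
Pass 3: Select minimum 17 at index 3, swap -> [-8, 17, 17, 22, 23]


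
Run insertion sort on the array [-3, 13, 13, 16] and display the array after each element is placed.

First element -3 is already 'sorted'
Insert 13: shifted 0 elements -> [-3, 13, 13, 16]
Insert 13: shifted 0 elements -> [-3, 13, 13, 16]
Insert 16: shifted 0 elements -> [-3, 13, 13, 16]


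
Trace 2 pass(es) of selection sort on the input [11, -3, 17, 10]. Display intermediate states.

Pass 1: Select minimum -3 at index 1, swap -> [-3, 11, 17, 10]
Pass 2: Select minimum 10 at index 3, swap -> [-3, 10, 17, 11]


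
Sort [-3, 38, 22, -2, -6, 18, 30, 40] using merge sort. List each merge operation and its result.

Divide and conquer:
  Merge [-3] + [38] -> [-3, 38]
  Merge [22] + [-2] -> [-2, 22]
  Merge [-3, 38] + [-2, 22] -> [-3, -2, 22, 38]
  Merge [-6] + [18] -> [-6, 18]
  Merge [30] + [40] -> [30, 40]
  Merge [-6, 18] + [30, 40] -> [-6, 18, 30, 40]
  Merge [-3, -2, 22, 38] + [-6, 18, 30, 40] -> [-6, -3, -2, 18, 22, 30, 38, 40]


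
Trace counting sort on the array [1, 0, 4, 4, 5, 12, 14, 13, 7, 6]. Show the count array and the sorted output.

Count array: [1, 1, 0, 0, 2, 1, 1, 1, 0, 0, 0, 0, 1, 1, 1]
(count[i] = number of elements equal to i)
Cumulative count: [1, 2, 2, 2, 4, 5, 6, 7, 7, 7, 7, 7, 8, 9, 10]
Sorted: [0, 1, 4, 4, 5, 6, 7, 12, 13, 14]


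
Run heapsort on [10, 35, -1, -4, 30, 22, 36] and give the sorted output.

Build heap: [36, 35, 22, -4, 30, 10, -1]
Extract 36: [35, 30, 22, -4, -1, 10, 36]
Extract 35: [30, 10, 22, -4, -1, 35, 36]
Extract 30: [22, 10, -1, -4, 30, 35, 36]
Extract 22: [10, -4, -1, 22, 30, 35, 36]
Extract 10: [-1, -4, 10, 22, 30, 35, 36]
Extract -1: [-4, -1, 10, 22, 30, 35, 36]


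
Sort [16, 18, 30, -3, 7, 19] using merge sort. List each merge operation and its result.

Divide and conquer:
  Merge [18] + [30] -> [18, 30]
  Merge [16] + [18, 30] -> [16, 18, 30]
  Merge [7] + [19] -> [7, 19]
  Merge [-3] + [7, 19] -> [-3, 7, 19]
  Merge [16, 18, 30] + [-3, 7, 19] -> [-3, 7, 16, 18, 19, 30]


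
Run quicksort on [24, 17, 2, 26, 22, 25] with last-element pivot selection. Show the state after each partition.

Partition 1: pivot=25 at index 4 -> [24, 17, 2, 22, 25, 26]
Partition 2: pivot=22 at index 2 -> [17, 2, 22, 24, 25, 26]
Partition 3: pivot=2 at index 0 -> [2, 17, 22, 24, 25, 26]


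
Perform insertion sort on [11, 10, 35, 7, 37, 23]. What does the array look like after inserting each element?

First element 11 is already 'sorted'
Insert 10: shifted 1 elements -> [10, 11, 35, 7, 37, 23]
Insert 35: shifted 0 elements -> [10, 11, 35, 7, 37, 23]
Insert 7: shifted 3 elements -> [7, 10, 11, 35, 37, 23]
Insert 37: shifted 0 elements -> [7, 10, 11, 35, 37, 23]
Insert 23: shifted 2 elements -> [7, 10, 11, 23, 35, 37]


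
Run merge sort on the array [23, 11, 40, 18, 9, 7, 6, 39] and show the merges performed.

Divide and conquer:
  Merge [23] + [11] -> [11, 23]
  Merge [40] + [18] -> [18, 40]
  Merge [11, 23] + [18, 40] -> [11, 18, 23, 40]
  Merge [9] + [7] -> [7, 9]
  Merge [6] + [39] -> [6, 39]
  Merge [7, 9] + [6, 39] -> [6, 7, 9, 39]
  Merge [11, 18, 23, 40] + [6, 7, 9, 39] -> [6, 7, 9, 11, 18, 23, 39, 40]


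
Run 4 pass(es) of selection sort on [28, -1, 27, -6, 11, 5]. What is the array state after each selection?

Pass 1: Select minimum -6 at index 3, swap -> [-6, -1, 27, 28, 11, 5]
Pass 2: Select minimum -1 at index 1, swap -> [-6, -1, 27, 28, 11, 5]
Pass 3: Select minimum 5 at index 5, swap -> [-6, -1, 5, 28, 11, 27]
Pass 4: Select minimum 11 at index 4, swap -> [-6, -1, 5, 11, 28, 27]


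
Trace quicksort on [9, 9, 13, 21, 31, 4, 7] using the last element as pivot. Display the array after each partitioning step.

Partition 1: pivot=7 at index 1 -> [4, 7, 13, 21, 31, 9, 9]
Partition 2: pivot=9 at index 3 -> [4, 7, 9, 9, 31, 13, 21]
Partition 3: pivot=21 at index 5 -> [4, 7, 9, 9, 13, 21, 31]


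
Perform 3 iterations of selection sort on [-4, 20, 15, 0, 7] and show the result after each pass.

Pass 1: Select minimum -4 at index 0, swap -> [-4, 20, 15, 0, 7]
Pass 2: Select minimum 0 at index 3, swap -> [-4, 0, 15, 20, 7]
Pass 3: Select minimum 7 at index 4, swap -> [-4, 0, 7, 20, 15]


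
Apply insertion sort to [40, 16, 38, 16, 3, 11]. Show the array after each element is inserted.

First element 40 is already 'sorted'
Insert 16: shifted 1 elements -> [16, 40, 38, 16, 3, 11]
Insert 38: shifted 1 elements -> [16, 38, 40, 16, 3, 11]
Insert 16: shifted 2 elements -> [16, 16, 38, 40, 3, 11]
Insert 3: shifted 4 elements -> [3, 16, 16, 38, 40, 11]
Insert 11: shifted 4 elements -> [3, 11, 16, 16, 38, 40]


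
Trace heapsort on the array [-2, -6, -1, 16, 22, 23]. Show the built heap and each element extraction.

Build heap: [23, 22, -1, 16, -6, -2]
Extract 23: [22, 16, -1, -2, -6, 23]
Extract 22: [16, -2, -1, -6, 22, 23]
Extract 16: [-1, -2, -6, 16, 22, 23]
Extract -1: [-2, -6, -1, 16, 22, 23]
Extract -2: [-6, -2, -1, 16, 22, 23]


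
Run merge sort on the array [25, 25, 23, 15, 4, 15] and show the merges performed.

Divide and conquer:
  Merge [25] + [23] -> [23, 25]
  Merge [25] + [23, 25] -> [23, 25, 25]
  Merge [4] + [15] -> [4, 15]
  Merge [15] + [4, 15] -> [4, 15, 15]
  Merge [23, 25, 25] + [4, 15, 15] -> [4, 15, 15, 23, 25, 25]


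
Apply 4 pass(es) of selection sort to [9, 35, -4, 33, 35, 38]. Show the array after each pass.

Pass 1: Select minimum -4 at index 2, swap -> [-4, 35, 9, 33, 35, 38]
Pass 2: Select minimum 9 at index 2, swap -> [-4, 9, 35, 33, 35, 38]
Pass 3: Select minimum 33 at index 3, swap -> [-4, 9, 33, 35, 35, 38]
Pass 4: Select minimum 35 at index 3, swap -> [-4, 9, 33, 35, 35, 38]


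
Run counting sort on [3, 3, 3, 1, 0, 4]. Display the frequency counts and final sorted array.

Count array: [1, 1, 0, 3, 1]
(count[i] = number of elements equal to i)
Cumulative count: [1, 2, 2, 5, 6]
Sorted: [0, 1, 3, 3, 3, 4]


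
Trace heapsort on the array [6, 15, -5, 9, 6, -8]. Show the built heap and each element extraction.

Build heap: [15, 9, -5, 6, 6, -8]
Extract 15: [9, 6, -5, -8, 6, 15]
Extract 9: [6, 6, -5, -8, 9, 15]
Extract 6: [6, -8, -5, 6, 9, 15]
Extract 6: [-5, -8, 6, 6, 9, 15]
Extract -5: [-8, -5, 6, 6, 9, 15]


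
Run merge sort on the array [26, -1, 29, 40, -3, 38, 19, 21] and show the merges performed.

Divide and conquer:
  Merge [26] + [-1] -> [-1, 26]
  Merge [29] + [40] -> [29, 40]
  Merge [-1, 26] + [29, 40] -> [-1, 26, 29, 40]
  Merge [-3] + [38] -> [-3, 38]
  Merge [19] + [21] -> [19, 21]
  Merge [-3, 38] + [19, 21] -> [-3, 19, 21, 38]
  Merge [-1, 26, 29, 40] + [-3, 19, 21, 38] -> [-3, -1, 19, 21, 26, 29, 38, 40]


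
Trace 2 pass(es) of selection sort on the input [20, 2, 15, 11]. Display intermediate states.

Pass 1: Select minimum 2 at index 1, swap -> [2, 20, 15, 11]
Pass 2: Select minimum 11 at index 3, swap -> [2, 11, 15, 20]


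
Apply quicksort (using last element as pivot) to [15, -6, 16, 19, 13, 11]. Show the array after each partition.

Partition 1: pivot=11 at index 1 -> [-6, 11, 16, 19, 13, 15]
Partition 2: pivot=15 at index 3 -> [-6, 11, 13, 15, 16, 19]
Partition 3: pivot=19 at index 5 -> [-6, 11, 13, 15, 16, 19]


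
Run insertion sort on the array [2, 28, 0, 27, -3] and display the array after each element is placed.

First element 2 is already 'sorted'
Insert 28: shifted 0 elements -> [2, 28, 0, 27, -3]
Insert 0: shifted 2 elements -> [0, 2, 28, 27, -3]
Insert 27: shifted 1 elements -> [0, 2, 27, 28, -3]
Insert -3: shifted 4 elements -> [-3, 0, 2, 27, 28]


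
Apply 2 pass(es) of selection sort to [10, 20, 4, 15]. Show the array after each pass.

Pass 1: Select minimum 4 at index 2, swap -> [4, 20, 10, 15]
Pass 2: Select minimum 10 at index 2, swap -> [4, 10, 20, 15]


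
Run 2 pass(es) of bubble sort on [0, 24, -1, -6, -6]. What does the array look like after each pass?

After pass 1: [0, -1, -6, -6, 24] (3 swaps)
After pass 2: [-1, -6, -6, 0, 24] (3 swaps)
Total swaps: 6


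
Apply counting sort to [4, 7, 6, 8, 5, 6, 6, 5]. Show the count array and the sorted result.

Count array: [0, 0, 0, 0, 1, 2, 3, 1, 1]
(count[i] = number of elements equal to i)
Cumulative count: [0, 0, 0, 0, 1, 3, 6, 7, 8]
Sorted: [4, 5, 5, 6, 6, 6, 7, 8]


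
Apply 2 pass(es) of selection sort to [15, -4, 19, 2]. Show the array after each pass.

Pass 1: Select minimum -4 at index 1, swap -> [-4, 15, 19, 2]
Pass 2: Select minimum 2 at index 3, swap -> [-4, 2, 19, 15]


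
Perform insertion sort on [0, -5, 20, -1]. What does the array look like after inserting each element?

First element 0 is already 'sorted'
Insert -5: shifted 1 elements -> [-5, 0, 20, -1]
Insert 20: shifted 0 elements -> [-5, 0, 20, -1]
Insert -1: shifted 2 elements -> [-5, -1, 0, 20]


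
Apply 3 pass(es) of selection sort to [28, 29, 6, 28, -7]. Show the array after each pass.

Pass 1: Select minimum -7 at index 4, swap -> [-7, 29, 6, 28, 28]
Pass 2: Select minimum 6 at index 2, swap -> [-7, 6, 29, 28, 28]
Pass 3: Select minimum 28 at index 3, swap -> [-7, 6, 28, 29, 28]


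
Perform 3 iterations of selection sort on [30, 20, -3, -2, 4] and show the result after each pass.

Pass 1: Select minimum -3 at index 2, swap -> [-3, 20, 30, -2, 4]
Pass 2: Select minimum -2 at index 3, swap -> [-3, -2, 30, 20, 4]
Pass 3: Select minimum 4 at index 4, swap -> [-3, -2, 4, 20, 30]


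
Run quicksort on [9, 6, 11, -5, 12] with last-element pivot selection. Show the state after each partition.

Partition 1: pivot=12 at index 4 -> [9, 6, 11, -5, 12]
Partition 2: pivot=-5 at index 0 -> [-5, 6, 11, 9, 12]
Partition 3: pivot=9 at index 2 -> [-5, 6, 9, 11, 12]


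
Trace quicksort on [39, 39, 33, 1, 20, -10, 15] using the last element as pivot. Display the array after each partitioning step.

Partition 1: pivot=15 at index 2 -> [1, -10, 15, 39, 20, 39, 33]
Partition 2: pivot=-10 at index 0 -> [-10, 1, 15, 39, 20, 39, 33]
Partition 3: pivot=33 at index 4 -> [-10, 1, 15, 20, 33, 39, 39]
Partition 4: pivot=39 at index 6 -> [-10, 1, 15, 20, 33, 39, 39]


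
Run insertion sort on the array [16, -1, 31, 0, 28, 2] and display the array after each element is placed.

First element 16 is already 'sorted'
Insert -1: shifted 1 elements -> [-1, 16, 31, 0, 28, 2]
Insert 31: shifted 0 elements -> [-1, 16, 31, 0, 28, 2]
Insert 0: shifted 2 elements -> [-1, 0, 16, 31, 28, 2]
Insert 28: shifted 1 elements -> [-1, 0, 16, 28, 31, 2]
Insert 2: shifted 3 elements -> [-1, 0, 2, 16, 28, 31]


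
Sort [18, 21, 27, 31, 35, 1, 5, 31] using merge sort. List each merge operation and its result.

Divide and conquer:
  Merge [18] + [21] -> [18, 21]
  Merge [27] + [31] -> [27, 31]
  Merge [18, 21] + [27, 31] -> [18, 21, 27, 31]
  Merge [35] + [1] -> [1, 35]
  Merge [5] + [31] -> [5, 31]
  Merge [1, 35] + [5, 31] -> [1, 5, 31, 35]
  Merge [18, 21, 27, 31] + [1, 5, 31, 35] -> [1, 5, 18, 21, 27, 31, 31, 35]


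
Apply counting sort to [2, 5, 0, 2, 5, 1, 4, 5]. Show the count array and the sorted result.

Count array: [1, 1, 2, 0, 1, 3]
(count[i] = number of elements equal to i)
Cumulative count: [1, 2, 4, 4, 5, 8]
Sorted: [0, 1, 2, 2, 4, 5, 5, 5]


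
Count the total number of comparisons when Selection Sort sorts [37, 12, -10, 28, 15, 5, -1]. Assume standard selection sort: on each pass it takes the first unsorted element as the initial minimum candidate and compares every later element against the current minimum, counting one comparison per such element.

Pass 1: scan indices 1..6 for the minimum = 6 comparison(s); min is -10, place at index 0 -> [-10, 12, 37, 28, 15, 5, -1]
Pass 2: scan indices 2..6 for the minimum = 5 comparison(s); min is -1, place at index 1 -> [-10, -1, 37, 28, 15, 5, 12]
Pass 3: scan indices 3..6 for the minimum = 4 comparison(s); min is 5, place at index 2 -> [-10, -1, 5, 28, 15, 37, 12]
Pass 4: scan indices 4..6 for the minimum = 3 comparison(s); min is 12, place at index 3 -> [-10, -1, 5, 12, 15, 37, 28]
Pass 5: scan indices 5..6 for the minimum = 2 comparison(s); min is 15, place at index 4 -> [-10, -1, 5, 12, 15, 37, 28]
Pass 6: scan indices 6..6 for the minimum = 1 comparison(s); min is 28, place at index 5 -> [-10, -1, 5, 12, 15, 28, 37]
Selection sort always scans the whole unsorted suffix, so the count is (n-1) + (n-2) + ... + 1 = n(n-1)/2 = 7*6/2 = 21 regardless of the input order.
Total comparisons: 6 + 5 + 4 + 3 + 2 + 1 = 21


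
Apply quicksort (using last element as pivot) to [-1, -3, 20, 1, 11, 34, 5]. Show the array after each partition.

Partition 1: pivot=5 at index 3 -> [-1, -3, 1, 5, 11, 34, 20]
Partition 2: pivot=1 at index 2 -> [-1, -3, 1, 5, 11, 34, 20]
Partition 3: pivot=-3 at index 0 -> [-3, -1, 1, 5, 11, 34, 20]
Partition 4: pivot=20 at index 5 -> [-3, -1, 1, 5, 11, 20, 34]


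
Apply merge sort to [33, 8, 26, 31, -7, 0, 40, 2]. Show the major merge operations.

Divide and conquer:
  Merge [33] + [8] -> [8, 33]
  Merge [26] + [31] -> [26, 31]
  Merge [8, 33] + [26, 31] -> [8, 26, 31, 33]
  Merge [-7] + [0] -> [-7, 0]
  Merge [40] + [2] -> [2, 40]
  Merge [-7, 0] + [2, 40] -> [-7, 0, 2, 40]
  Merge [8, 26, 31, 33] + [-7, 0, 2, 40] -> [-7, 0, 2, 8, 26, 31, 33, 40]


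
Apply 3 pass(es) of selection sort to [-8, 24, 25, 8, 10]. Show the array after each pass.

Pass 1: Select minimum -8 at index 0, swap -> [-8, 24, 25, 8, 10]
Pass 2: Select minimum 8 at index 3, swap -> [-8, 8, 25, 24, 10]
Pass 3: Select minimum 10 at index 4, swap -> [-8, 8, 10, 24, 25]


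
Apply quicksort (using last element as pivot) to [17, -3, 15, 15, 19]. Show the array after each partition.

Partition 1: pivot=19 at index 4 -> [17, -3, 15, 15, 19]
Partition 2: pivot=15 at index 2 -> [-3, 15, 15, 17, 19]
Partition 3: pivot=15 at index 1 -> [-3, 15, 15, 17, 19]


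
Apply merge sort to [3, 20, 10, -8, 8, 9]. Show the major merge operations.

Divide and conquer:
  Merge [20] + [10] -> [10, 20]
  Merge [3] + [10, 20] -> [3, 10, 20]
  Merge [8] + [9] -> [8, 9]
  Merge [-8] + [8, 9] -> [-8, 8, 9]
  Merge [3, 10, 20] + [-8, 8, 9] -> [-8, 3, 8, 9, 10, 20]


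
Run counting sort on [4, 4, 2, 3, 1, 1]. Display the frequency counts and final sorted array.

Count array: [0, 2, 1, 1, 2]
(count[i] = number of elements equal to i)
Cumulative count: [0, 2, 3, 4, 6]
Sorted: [1, 1, 2, 3, 4, 4]


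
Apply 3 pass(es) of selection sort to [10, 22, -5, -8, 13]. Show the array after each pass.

Pass 1: Select minimum -8 at index 3, swap -> [-8, 22, -5, 10, 13]
Pass 2: Select minimum -5 at index 2, swap -> [-8, -5, 22, 10, 13]
Pass 3: Select minimum 10 at index 3, swap -> [-8, -5, 10, 22, 13]


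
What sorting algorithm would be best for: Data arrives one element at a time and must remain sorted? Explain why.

Best choice: Insertion sort
Reason: Insertion sort naturally handles online/streaming input by inserting each new element into sorted position


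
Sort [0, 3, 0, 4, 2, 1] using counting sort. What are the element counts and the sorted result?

Count array: [2, 1, 1, 1, 1]
(count[i] = number of elements equal to i)
Cumulative count: [2, 3, 4, 5, 6]
Sorted: [0, 0, 1, 2, 3, 4]


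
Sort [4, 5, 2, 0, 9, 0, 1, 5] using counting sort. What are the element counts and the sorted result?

Count array: [2, 1, 1, 0, 1, 2, 0, 0, 0, 1]
(count[i] = number of elements equal to i)
Cumulative count: [2, 3, 4, 4, 5, 7, 7, 7, 7, 8]
Sorted: [0, 0, 1, 2, 4, 5, 5, 9]


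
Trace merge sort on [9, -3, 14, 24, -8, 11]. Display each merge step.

Divide and conquer:
  Merge [-3] + [14] -> [-3, 14]
  Merge [9] + [-3, 14] -> [-3, 9, 14]
  Merge [-8] + [11] -> [-8, 11]
  Merge [24] + [-8, 11] -> [-8, 11, 24]
  Merge [-3, 9, 14] + [-8, 11, 24] -> [-8, -3, 9, 11, 14, 24]


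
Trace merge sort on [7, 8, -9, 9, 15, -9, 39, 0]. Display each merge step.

Divide and conquer:
  Merge [7] + [8] -> [7, 8]
  Merge [-9] + [9] -> [-9, 9]
  Merge [7, 8] + [-9, 9] -> [-9, 7, 8, 9]
  Merge [15] + [-9] -> [-9, 15]
  Merge [39] + [0] -> [0, 39]
  Merge [-9, 15] + [0, 39] -> [-9, 0, 15, 39]
  Merge [-9, 7, 8, 9] + [-9, 0, 15, 39] -> [-9, -9, 0, 7, 8, 9, 15, 39]


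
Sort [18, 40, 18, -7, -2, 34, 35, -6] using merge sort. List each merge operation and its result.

Divide and conquer:
  Merge [18] + [40] -> [18, 40]
  Merge [18] + [-7] -> [-7, 18]
  Merge [18, 40] + [-7, 18] -> [-7, 18, 18, 40]
  Merge [-2] + [34] -> [-2, 34]
  Merge [35] + [-6] -> [-6, 35]
  Merge [-2, 34] + [-6, 35] -> [-6, -2, 34, 35]
  Merge [-7, 18, 18, 40] + [-6, -2, 34, 35] -> [-7, -6, -2, 18, 18, 34, 35, 40]


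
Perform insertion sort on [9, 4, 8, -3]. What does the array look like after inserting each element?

First element 9 is already 'sorted'
Insert 4: shifted 1 elements -> [4, 9, 8, -3]
Insert 8: shifted 1 elements -> [4, 8, 9, -3]
Insert -3: shifted 3 elements -> [-3, 4, 8, 9]


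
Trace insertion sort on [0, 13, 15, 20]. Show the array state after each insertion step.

First element 0 is already 'sorted'
Insert 13: shifted 0 elements -> [0, 13, 15, 20]
Insert 15: shifted 0 elements -> [0, 13, 15, 20]
Insert 20: shifted 0 elements -> [0, 13, 15, 20]


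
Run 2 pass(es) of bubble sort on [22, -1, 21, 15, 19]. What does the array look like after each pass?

After pass 1: [-1, 21, 15, 19, 22] (4 swaps)
After pass 2: [-1, 15, 19, 21, 22] (2 swaps)
Total swaps: 6


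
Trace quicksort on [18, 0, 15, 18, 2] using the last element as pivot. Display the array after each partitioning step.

Partition 1: pivot=2 at index 1 -> [0, 2, 15, 18, 18]
Partition 2: pivot=18 at index 4 -> [0, 2, 15, 18, 18]
Partition 3: pivot=18 at index 3 -> [0, 2, 15, 18, 18]


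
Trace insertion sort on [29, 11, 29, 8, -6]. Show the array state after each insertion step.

First element 29 is already 'sorted'
Insert 11: shifted 1 elements -> [11, 29, 29, 8, -6]
Insert 29: shifted 0 elements -> [11, 29, 29, 8, -6]
Insert 8: shifted 3 elements -> [8, 11, 29, 29, -6]
Insert -6: shifted 4 elements -> [-6, 8, 11, 29, 29]


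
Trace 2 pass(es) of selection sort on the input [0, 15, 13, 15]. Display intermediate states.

Pass 1: Select minimum 0 at index 0, swap -> [0, 15, 13, 15]
Pass 2: Select minimum 13 at index 2, swap -> [0, 13, 15, 15]


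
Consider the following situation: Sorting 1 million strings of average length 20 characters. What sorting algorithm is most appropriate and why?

Best choice: MSD radix sort or Mergesort
Reason: MSD radix sort is a non-comparison sort that buckets the strings by successive character positions, running in time proportional to the total number of characters examined rather than O(n log n) string comparisons; mergesort is a stable O(n log n)-comparison alternative that works for arbitrary variable-length keys


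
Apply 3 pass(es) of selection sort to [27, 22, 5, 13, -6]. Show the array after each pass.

Pass 1: Select minimum -6 at index 4, swap -> [-6, 22, 5, 13, 27]
Pass 2: Select minimum 5 at index 2, swap -> [-6, 5, 22, 13, 27]
Pass 3: Select minimum 13 at index 3, swap -> [-6, 5, 13, 22, 27]


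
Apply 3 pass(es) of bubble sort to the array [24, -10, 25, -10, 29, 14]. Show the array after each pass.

After pass 1: [-10, 24, -10, 25, 14, 29] (3 swaps)
After pass 2: [-10, -10, 24, 14, 25, 29] (2 swaps)
After pass 3: [-10, -10, 14, 24, 25, 29] (1 swaps)
Total swaps: 6


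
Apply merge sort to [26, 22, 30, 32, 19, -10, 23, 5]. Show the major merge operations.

Divide and conquer:
  Merge [26] + [22] -> [22, 26]
  Merge [30] + [32] -> [30, 32]
  Merge [22, 26] + [30, 32] -> [22, 26, 30, 32]
  Merge [19] + [-10] -> [-10, 19]
  Merge [23] + [5] -> [5, 23]
  Merge [-10, 19] + [5, 23] -> [-10, 5, 19, 23]
  Merge [22, 26, 30, 32] + [-10, 5, 19, 23] -> [-10, 5, 19, 22, 23, 26, 30, 32]


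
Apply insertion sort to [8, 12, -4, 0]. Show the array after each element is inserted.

First element 8 is already 'sorted'
Insert 12: shifted 0 elements -> [8, 12, -4, 0]
Insert -4: shifted 2 elements -> [-4, 8, 12, 0]
Insert 0: shifted 2 elements -> [-4, 0, 8, 12]


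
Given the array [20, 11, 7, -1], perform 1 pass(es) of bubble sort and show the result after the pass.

After pass 1: [11, 7, -1, 20] (3 swaps)
Total swaps: 3


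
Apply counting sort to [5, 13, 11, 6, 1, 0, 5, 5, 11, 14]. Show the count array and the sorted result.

Count array: [1, 1, 0, 0, 0, 3, 1, 0, 0, 0, 0, 2, 0, 1, 1]
(count[i] = number of elements equal to i)
Cumulative count: [1, 2, 2, 2, 2, 5, 6, 6, 6, 6, 6, 8, 8, 9, 10]
Sorted: [0, 1, 5, 5, 5, 6, 11, 11, 13, 14]


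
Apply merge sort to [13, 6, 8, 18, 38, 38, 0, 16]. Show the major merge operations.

Divide and conquer:
  Merge [13] + [6] -> [6, 13]
  Merge [8] + [18] -> [8, 18]
  Merge [6, 13] + [8, 18] -> [6, 8, 13, 18]
  Merge [38] + [38] -> [38, 38]
  Merge [0] + [16] -> [0, 16]
  Merge [38, 38] + [0, 16] -> [0, 16, 38, 38]
  Merge [6, 8, 13, 18] + [0, 16, 38, 38] -> [0, 6, 8, 13, 16, 18, 38, 38]


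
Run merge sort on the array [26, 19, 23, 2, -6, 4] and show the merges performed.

Divide and conquer:
  Merge [19] + [23] -> [19, 23]
  Merge [26] + [19, 23] -> [19, 23, 26]
  Merge [-6] + [4] -> [-6, 4]
  Merge [2] + [-6, 4] -> [-6, 2, 4]
  Merge [19, 23, 26] + [-6, 2, 4] -> [-6, 2, 4, 19, 23, 26]


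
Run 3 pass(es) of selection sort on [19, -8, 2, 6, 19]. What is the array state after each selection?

Pass 1: Select minimum -8 at index 1, swap -> [-8, 19, 2, 6, 19]
Pass 2: Select minimum 2 at index 2, swap -> [-8, 2, 19, 6, 19]
Pass 3: Select minimum 6 at index 3, swap -> [-8, 2, 6, 19, 19]


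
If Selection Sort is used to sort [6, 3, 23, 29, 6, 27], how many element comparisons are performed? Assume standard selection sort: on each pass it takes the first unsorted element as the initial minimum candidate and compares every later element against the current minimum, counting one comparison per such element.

Pass 1: scan indices 1..5 for the minimum = 5 comparison(s); min is 3, place at index 0 -> [3, 6, 23, 29, 6, 27]
Pass 2: scan indices 2..5 for the minimum = 4 comparison(s); min is 6, place at index 1 -> [3, 6, 23, 29, 6, 27]
Pass 3: scan indices 3..5 for the minimum = 3 comparison(s); min is 6, place at index 2 -> [3, 6, 6, 29, 23, 27]
Pass 4: scan indices 4..5 for the minimum = 2 comparison(s); min is 23, place at index 3 -> [3, 6, 6, 23, 29, 27]
Pass 5: scan indices 5..5 for the minimum = 1 comparison(s); min is 27, place at index 4 -> [3, 6, 6, 23, 27, 29]
Selection sort always scans the whole unsorted suffix, so the count is (n-1) + (n-2) + ... + 1 = n(n-1)/2 = 6*5/2 = 15 regardless of the input order.
Total comparisons: 5 + 4 + 3 + 2 + 1 = 15


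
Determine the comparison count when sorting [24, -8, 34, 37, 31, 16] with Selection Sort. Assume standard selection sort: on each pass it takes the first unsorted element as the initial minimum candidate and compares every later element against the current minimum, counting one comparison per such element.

Pass 1: scan indices 1..5 for the minimum = 5 comparison(s); min is -8, place at index 0 -> [-8, 24, 34, 37, 31, 16]
Pass 2: scan indices 2..5 for the minimum = 4 comparison(s); min is 16, place at index 1 -> [-8, 16, 34, 37, 31, 24]
Pass 3: scan indices 3..5 for the minimum = 3 comparison(s); min is 24, place at index 2 -> [-8, 16, 24, 37, 31, 34]
Pass 4: scan indices 4..5 for the minimum = 2 comparison(s); min is 31, place at index 3 -> [-8, 16, 24, 31, 37, 34]
Pass 5: scan indices 5..5 for the minimum = 1 comparison(s); min is 34, place at index 4 -> [-8, 16, 24, 31, 34, 37]
Selection sort always scans the whole unsorted suffix, so the count is (n-1) + (n-2) + ... + 1 = n(n-1)/2 = 6*5/2 = 15 regardless of the input order.
Total comparisons: 5 + 4 + 3 + 2 + 1 = 15


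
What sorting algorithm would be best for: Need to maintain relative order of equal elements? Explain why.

Best choice: Merge sort or Insertion sort
Reason: Both are stable; quicksort and heapsort are not stable


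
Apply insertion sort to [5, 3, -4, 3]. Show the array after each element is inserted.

First element 5 is already 'sorted'
Insert 3: shifted 1 elements -> [3, 5, -4, 3]
Insert -4: shifted 2 elements -> [-4, 3, 5, 3]
Insert 3: shifted 1 elements -> [-4, 3, 3, 5]


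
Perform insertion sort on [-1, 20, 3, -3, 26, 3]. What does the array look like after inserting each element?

First element -1 is already 'sorted'
Insert 20: shifted 0 elements -> [-1, 20, 3, -3, 26, 3]
Insert 3: shifted 1 elements -> [-1, 3, 20, -3, 26, 3]
Insert -3: shifted 3 elements -> [-3, -1, 3, 20, 26, 3]
Insert 26: shifted 0 elements -> [-3, -1, 3, 20, 26, 3]
Insert 3: shifted 2 elements -> [-3, -1, 3, 3, 20, 26]


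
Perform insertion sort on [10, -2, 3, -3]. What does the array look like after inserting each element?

First element 10 is already 'sorted'
Insert -2: shifted 1 elements -> [-2, 10, 3, -3]
Insert 3: shifted 1 elements -> [-2, 3, 10, -3]
Insert -3: shifted 3 elements -> [-3, -2, 3, 10]


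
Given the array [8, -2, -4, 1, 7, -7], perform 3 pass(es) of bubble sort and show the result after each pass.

After pass 1: [-2, -4, 1, 7, -7, 8] (5 swaps)
After pass 2: [-4, -2, 1, -7, 7, 8] (2 swaps)
After pass 3: [-4, -2, -7, 1, 7, 8] (1 swaps)
Total swaps: 8


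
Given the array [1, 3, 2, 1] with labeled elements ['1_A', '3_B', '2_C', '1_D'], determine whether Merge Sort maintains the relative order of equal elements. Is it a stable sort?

Trace Merge Sort on the labeled array (the key is the number; the letter only tracks identity):
  Merge [1_A] + [3_B] -> [1_A, 3_B]
  Merge [2_C] + [1_D] -> [1_D, 2_C]
  Merge [1_A, 3_B] + [1_D, 2_C] -> [1_A, 1_D, 2_C, 3_B]
Final order: [1_A, 1_D, 2_C, 3_B]
Equal keys:
  value 1: originally 1_A, 1_D; after sorting 1_A, 1_D -> order preserved
All equal keys kept their original relative order. Merge Sort is stable: when the heads of the two halves are equal the merge takes from the left half first.
Answer: Stable


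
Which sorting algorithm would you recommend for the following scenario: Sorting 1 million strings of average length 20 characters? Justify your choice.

Best choice: MSD radix sort or Mergesort
Reason: MSD radix sort is a non-comparison sort that buckets the strings by successive character positions, running in time proportional to the total number of characters examined rather than O(n log n) string comparisons; mergesort is a stable O(n log n)-comparison alternative that works for arbitrary variable-length keys


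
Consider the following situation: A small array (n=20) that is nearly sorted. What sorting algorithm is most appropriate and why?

Best choice: Insertion sort
Reason: Insertion sort is O(n) for nearly sorted arrays and has low overhead


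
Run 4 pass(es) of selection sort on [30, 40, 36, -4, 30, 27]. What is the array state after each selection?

Pass 1: Select minimum -4 at index 3, swap -> [-4, 40, 36, 30, 30, 27]
Pass 2: Select minimum 27 at index 5, swap -> [-4, 27, 36, 30, 30, 40]
Pass 3: Select minimum 30 at index 3, swap -> [-4, 27, 30, 36, 30, 40]
Pass 4: Select minimum 30 at index 4, swap -> [-4, 27, 30, 30, 36, 40]


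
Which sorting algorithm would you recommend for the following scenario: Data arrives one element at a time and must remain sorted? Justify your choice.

Best choice: Insertion sort
Reason: Insertion sort naturally handles online/streaming input by inserting each new element into sorted position


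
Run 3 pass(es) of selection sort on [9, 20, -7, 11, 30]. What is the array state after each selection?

Pass 1: Select minimum -7 at index 2, swap -> [-7, 20, 9, 11, 30]
Pass 2: Select minimum 9 at index 2, swap -> [-7, 9, 20, 11, 30]
Pass 3: Select minimum 11 at index 3, swap -> [-7, 9, 11, 20, 30]


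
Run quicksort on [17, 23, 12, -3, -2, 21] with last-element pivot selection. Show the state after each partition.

Partition 1: pivot=21 at index 4 -> [17, 12, -3, -2, 21, 23]
Partition 2: pivot=-2 at index 1 -> [-3, -2, 17, 12, 21, 23]
Partition 3: pivot=12 at index 2 -> [-3, -2, 12, 17, 21, 23]


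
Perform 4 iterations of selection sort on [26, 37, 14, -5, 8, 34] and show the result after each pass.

Pass 1: Select minimum -5 at index 3, swap -> [-5, 37, 14, 26, 8, 34]
Pass 2: Select minimum 8 at index 4, swap -> [-5, 8, 14, 26, 37, 34]
Pass 3: Select minimum 14 at index 2, swap -> [-5, 8, 14, 26, 37, 34]
Pass 4: Select minimum 26 at index 3, swap -> [-5, 8, 14, 26, 37, 34]


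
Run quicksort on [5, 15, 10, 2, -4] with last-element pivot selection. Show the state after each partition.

Partition 1: pivot=-4 at index 0 -> [-4, 15, 10, 2, 5]
Partition 2: pivot=5 at index 2 -> [-4, 2, 5, 15, 10]
Partition 3: pivot=10 at index 3 -> [-4, 2, 5, 10, 15]
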